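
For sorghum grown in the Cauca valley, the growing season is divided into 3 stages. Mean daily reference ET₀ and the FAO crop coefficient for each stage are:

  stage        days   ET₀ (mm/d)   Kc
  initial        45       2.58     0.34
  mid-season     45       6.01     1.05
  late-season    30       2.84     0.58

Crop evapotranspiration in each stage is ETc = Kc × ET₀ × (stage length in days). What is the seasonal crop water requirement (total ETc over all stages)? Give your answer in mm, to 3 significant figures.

373 mm

initial: 0.34 × 2.58 × 45 = 39.47 mm
mid-season: 1.05 × 6.01 × 45 = 283.97 mm
late-season: 0.58 × 2.84 × 30 = 49.42 mm
Seasonal total = 372.86 mm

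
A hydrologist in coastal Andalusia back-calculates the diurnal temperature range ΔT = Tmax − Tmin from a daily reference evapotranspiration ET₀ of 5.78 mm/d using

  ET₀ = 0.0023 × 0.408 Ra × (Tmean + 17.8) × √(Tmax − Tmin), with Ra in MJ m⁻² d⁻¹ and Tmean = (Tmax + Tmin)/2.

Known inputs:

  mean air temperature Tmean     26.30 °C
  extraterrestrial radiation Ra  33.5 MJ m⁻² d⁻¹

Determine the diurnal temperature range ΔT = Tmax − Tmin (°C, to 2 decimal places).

17.38 °C

√ΔT = ET₀ / [0.0023 × 0.408 × Ra × (Tmean+17.8)] = 5.78 / (0.0023 × 13.6680 × 44.10) = 4.1692
ΔT = 4.1692² = 17.382 °C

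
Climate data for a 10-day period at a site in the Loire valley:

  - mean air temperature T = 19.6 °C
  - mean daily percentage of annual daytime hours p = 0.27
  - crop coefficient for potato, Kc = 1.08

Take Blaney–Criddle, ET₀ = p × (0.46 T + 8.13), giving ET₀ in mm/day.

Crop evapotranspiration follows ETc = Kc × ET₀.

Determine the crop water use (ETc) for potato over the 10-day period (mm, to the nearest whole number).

50 mm

ET₀ = 0.27 × (0.46 × 19.6 + 8.13) = 0.27 × 17.146 = 4.6294 mm/d
ETc = Kc × ET₀ = 1.08 × 4.6294 = 4.9998 mm/d
Over 10 days: 4.9998 × 10 = 49.998 mm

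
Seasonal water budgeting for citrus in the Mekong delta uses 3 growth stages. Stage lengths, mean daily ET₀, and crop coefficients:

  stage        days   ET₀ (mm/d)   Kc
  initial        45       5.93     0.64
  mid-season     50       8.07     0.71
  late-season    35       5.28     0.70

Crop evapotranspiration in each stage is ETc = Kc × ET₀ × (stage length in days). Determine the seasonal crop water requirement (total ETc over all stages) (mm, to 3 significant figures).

initial: 0.64 × 5.93 × 45 = 170.78 mm
mid-season: 0.71 × 8.07 × 50 = 286.49 mm
late-season: 0.70 × 5.28 × 35 = 129.36 mm
Seasonal total = 586.63 mm

587 mm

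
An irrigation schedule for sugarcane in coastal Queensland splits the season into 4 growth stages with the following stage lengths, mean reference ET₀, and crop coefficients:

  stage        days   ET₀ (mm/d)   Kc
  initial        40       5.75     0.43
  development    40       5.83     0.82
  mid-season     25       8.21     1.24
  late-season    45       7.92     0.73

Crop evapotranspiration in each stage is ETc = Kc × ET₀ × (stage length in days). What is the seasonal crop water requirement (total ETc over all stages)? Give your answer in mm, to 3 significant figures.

initial: 0.43 × 5.75 × 40 = 98.90 mm
development: 0.82 × 5.83 × 40 = 191.22 mm
mid-season: 1.24 × 8.21 × 25 = 254.51 mm
late-season: 0.73 × 7.92 × 45 = 260.17 mm
Seasonal total = 804.80 mm

805 mm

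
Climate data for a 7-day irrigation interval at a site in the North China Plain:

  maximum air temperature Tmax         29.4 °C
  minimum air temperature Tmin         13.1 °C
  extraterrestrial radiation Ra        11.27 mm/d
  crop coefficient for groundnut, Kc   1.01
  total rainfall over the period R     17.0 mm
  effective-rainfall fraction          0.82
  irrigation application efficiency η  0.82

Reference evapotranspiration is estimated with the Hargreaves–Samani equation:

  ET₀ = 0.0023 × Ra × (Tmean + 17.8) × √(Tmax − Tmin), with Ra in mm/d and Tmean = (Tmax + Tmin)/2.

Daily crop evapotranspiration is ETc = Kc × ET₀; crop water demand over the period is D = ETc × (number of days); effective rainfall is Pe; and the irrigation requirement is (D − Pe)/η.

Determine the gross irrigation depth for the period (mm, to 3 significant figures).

18.2 mm

Tmean = (29.4 + 13.1)/2 = 21.25 °C
ET₀ = 0.0023 × 11.27 × (21.25 + 17.8) × √16.3 = 0.0023 × 11.27 × 39.05 × 4.0373 = 4.0866 mm/d
ETc = Kc × ET₀ = 1.01 × 4.0866 = 4.1275 mm/d
Crop demand D = ETc × 7 d = 4.1275 × 7 = 28.893 mm
Pe = 0.82 × 17.0 = 13.940 mm
D − Pe = 28.893 − 13.940 = 14.953 mm
Gross irrigation = 14.953 / 0.82 = 18.235 mm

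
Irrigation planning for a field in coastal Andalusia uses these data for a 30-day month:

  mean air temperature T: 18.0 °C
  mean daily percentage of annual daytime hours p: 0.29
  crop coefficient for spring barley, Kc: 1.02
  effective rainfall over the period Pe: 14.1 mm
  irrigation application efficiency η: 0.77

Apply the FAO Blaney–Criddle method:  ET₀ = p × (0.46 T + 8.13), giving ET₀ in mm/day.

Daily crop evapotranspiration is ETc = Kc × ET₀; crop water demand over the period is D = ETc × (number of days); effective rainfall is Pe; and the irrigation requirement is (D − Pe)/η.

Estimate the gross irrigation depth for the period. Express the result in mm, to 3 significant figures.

ET₀ = 0.29 × (0.46 × 18.0 + 8.13) = 0.29 × 16.410 = 4.7589 mm/d
ETc = Kc × ET₀ = 1.02 × 4.7589 = 4.8541 mm/d
Crop demand D = ETc × 30 d = 4.8541 × 30 = 145.623 mm
D − Pe = 145.623 − 14.1 = 131.523 mm
Gross irrigation = 131.523 / 0.77 = 170.809 mm

171 mm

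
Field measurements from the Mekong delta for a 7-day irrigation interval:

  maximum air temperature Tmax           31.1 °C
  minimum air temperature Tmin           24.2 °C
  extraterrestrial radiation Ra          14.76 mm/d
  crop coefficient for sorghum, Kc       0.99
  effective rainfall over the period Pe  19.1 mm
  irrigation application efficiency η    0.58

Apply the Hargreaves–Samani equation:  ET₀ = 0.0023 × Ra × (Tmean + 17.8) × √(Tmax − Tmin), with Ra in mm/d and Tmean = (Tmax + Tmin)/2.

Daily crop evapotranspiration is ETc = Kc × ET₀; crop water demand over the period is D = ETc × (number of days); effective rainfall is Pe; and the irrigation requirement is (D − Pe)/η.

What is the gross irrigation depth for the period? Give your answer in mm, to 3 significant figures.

Tmean = (31.1 + 24.2)/2 = 27.65 °C
ET₀ = 0.0023 × 14.76 × (27.65 + 17.8) × √6.9 = 0.0023 × 14.76 × 45.45 × 2.6268 = 4.0530 mm/d
ETc = Kc × ET₀ = 0.99 × 4.0530 = 4.0125 mm/d
Crop demand D = ETc × 7 d = 4.0125 × 7 = 28.088 mm
D − Pe = 28.088 − 19.1 = 8.988 mm
Gross irrigation = 8.988 / 0.58 = 15.497 mm

15.5 mm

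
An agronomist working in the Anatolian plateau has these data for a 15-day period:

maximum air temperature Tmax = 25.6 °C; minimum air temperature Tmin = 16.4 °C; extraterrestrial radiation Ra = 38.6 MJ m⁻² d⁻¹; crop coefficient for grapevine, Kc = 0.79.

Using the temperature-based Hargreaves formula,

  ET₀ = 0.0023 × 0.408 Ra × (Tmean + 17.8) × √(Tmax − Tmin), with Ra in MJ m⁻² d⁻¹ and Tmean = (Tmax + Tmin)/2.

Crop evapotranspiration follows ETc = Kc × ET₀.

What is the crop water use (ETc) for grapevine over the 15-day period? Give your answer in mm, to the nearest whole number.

Tmean = (25.6 + 16.4)/2 = 21.00 °C
0.408 Ra = 0.408 × 38.6 = 15.7488 mm/d equivalent
ET₀ = 0.0023 × 15.7488 × (21.00 + 17.8) × √9.2 = 0.0023 × 15.7488 × 38.80 × 3.0332 = 4.2629 mm/d
ETc = Kc × ET₀ = 0.79 × 4.2629 = 3.3677 mm/d
Over 15 days: 3.3677 × 15 = 50.516 mm

51 mm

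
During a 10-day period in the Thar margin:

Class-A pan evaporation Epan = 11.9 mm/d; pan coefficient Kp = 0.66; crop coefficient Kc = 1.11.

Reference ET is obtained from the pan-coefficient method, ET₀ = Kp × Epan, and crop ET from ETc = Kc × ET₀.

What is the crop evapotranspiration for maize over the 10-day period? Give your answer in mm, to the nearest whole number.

ET₀ = 0.66 × 11.9 = 7.8540 mm/d
ETc = Kc × ET₀ = 1.11 × 7.8540 = 8.7179 mm/d
Over 10 days: 8.7179 × 10 = 87.179 mm

87 mm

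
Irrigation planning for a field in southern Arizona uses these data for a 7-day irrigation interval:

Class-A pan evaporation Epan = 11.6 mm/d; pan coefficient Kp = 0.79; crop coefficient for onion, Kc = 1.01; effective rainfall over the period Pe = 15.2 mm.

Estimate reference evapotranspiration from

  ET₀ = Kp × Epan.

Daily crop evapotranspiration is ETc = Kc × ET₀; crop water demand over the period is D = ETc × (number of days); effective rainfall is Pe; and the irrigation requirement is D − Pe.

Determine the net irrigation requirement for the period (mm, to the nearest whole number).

50 mm

ET₀ = 0.79 × 11.6 = 9.1640 mm/d
ETc = Kc × ET₀ = 1.01 × 9.1640 = 9.2556 mm/d
Crop demand D = ETc × 7 d = 9.2556 × 7 = 64.789 mm
D − Pe = 64.789 − 15.2 = 49.589 mm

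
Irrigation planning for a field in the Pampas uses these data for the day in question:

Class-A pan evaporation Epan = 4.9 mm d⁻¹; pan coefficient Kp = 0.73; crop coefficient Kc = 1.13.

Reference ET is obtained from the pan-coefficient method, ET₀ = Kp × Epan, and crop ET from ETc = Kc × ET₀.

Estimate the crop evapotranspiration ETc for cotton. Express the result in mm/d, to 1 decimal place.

4.0 mm/d

ET₀ = 0.73 × 4.9 = 3.5770 mm/d
ETc = Kc × ET₀ = 1.13 × 3.5770 = 4.0420 mm/d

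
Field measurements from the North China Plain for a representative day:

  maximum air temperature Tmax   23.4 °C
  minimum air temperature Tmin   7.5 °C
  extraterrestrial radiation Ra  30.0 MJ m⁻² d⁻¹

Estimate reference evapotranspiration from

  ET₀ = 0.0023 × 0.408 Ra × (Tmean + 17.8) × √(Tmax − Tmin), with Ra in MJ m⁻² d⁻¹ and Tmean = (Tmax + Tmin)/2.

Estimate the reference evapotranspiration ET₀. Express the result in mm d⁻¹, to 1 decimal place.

3.7 mm d⁻¹

Tmean = (23.4 + 7.5)/2 = 15.45 °C
0.408 Ra = 0.408 × 30.0 = 12.2400 mm/d equivalent
ET₀ = 0.0023 × 12.2400 × (15.45 + 17.8) × √15.9 = 0.0023 × 12.2400 × 33.25 × 3.9875 = 3.7325 mm/d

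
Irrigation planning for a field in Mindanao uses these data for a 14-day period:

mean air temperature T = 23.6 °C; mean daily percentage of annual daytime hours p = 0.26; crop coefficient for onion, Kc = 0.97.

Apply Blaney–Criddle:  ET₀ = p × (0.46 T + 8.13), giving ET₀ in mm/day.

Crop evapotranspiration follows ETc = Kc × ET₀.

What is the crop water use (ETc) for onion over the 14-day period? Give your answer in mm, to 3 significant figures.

ET₀ = 0.26 × (0.46 × 23.6 + 8.13) = 0.26 × 18.986 = 4.9364 mm/d
ETc = Kc × ET₀ = 0.97 × 4.9364 = 4.7883 mm/d
Over 14 days: 4.7883 × 14 = 67.036 mm

67.0 mm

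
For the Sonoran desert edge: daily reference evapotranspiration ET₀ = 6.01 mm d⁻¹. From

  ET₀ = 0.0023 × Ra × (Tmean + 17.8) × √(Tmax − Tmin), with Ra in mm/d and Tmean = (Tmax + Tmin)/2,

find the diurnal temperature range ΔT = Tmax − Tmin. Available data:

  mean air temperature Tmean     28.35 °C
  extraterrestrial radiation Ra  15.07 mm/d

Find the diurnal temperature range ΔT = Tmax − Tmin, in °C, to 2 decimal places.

14.12 °C

√ΔT = ET₀ / [0.0023 × Ra × (Tmean+17.8)] = 6.01 / (0.0023 × 15.07 × 46.15) = 3.7572
ΔT = 3.7572² = 14.117 °C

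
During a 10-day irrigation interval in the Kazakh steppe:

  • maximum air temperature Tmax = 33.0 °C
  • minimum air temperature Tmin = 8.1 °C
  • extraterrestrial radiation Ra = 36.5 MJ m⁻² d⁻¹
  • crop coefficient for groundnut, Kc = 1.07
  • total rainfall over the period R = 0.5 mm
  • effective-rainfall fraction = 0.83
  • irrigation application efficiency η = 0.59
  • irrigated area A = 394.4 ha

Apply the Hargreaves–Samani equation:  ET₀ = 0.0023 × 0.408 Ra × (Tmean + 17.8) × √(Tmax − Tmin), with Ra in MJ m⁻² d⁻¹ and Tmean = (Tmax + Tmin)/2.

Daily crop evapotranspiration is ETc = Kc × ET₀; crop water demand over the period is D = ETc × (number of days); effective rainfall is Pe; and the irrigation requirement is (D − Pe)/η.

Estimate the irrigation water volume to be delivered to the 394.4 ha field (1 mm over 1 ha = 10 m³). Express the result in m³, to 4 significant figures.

Tmean = (33.0 + 8.1)/2 = 20.55 °C
0.408 Ra = 0.408 × 36.5 = 14.8920 mm/d equivalent
ET₀ = 0.0023 × 14.8920 × (20.55 + 17.8) × √24.9 = 0.0023 × 14.8920 × 38.35 × 4.9900 = 6.5546 mm/d
ETc = Kc × ET₀ = 1.07 × 6.5546 = 7.0134 mm/d
Crop demand D = ETc × 10 d = 7.0134 × 10 = 70.134 mm
Pe = 0.83 × 0.5 = 0.415 mm
D − Pe = 70.134 − 0.415 = 69.719 mm
Gross irrigation = 69.719 / 0.59 = 118.168 mm
Volume = 118.168 mm × 394.4 ha × 10 = 466054.6 m³

466100 m³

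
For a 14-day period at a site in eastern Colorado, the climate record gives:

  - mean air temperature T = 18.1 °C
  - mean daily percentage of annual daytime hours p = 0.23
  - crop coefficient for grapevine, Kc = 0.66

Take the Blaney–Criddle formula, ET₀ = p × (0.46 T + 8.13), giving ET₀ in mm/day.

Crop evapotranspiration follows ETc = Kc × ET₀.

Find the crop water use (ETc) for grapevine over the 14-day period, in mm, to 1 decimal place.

35.0 mm

ET₀ = 0.23 × (0.46 × 18.1 + 8.13) = 0.23 × 16.456 = 3.7849 mm/d
ETc = Kc × ET₀ = 0.66 × 3.7849 = 2.4980 mm/d
Over 14 days: 2.4980 × 14 = 34.972 mm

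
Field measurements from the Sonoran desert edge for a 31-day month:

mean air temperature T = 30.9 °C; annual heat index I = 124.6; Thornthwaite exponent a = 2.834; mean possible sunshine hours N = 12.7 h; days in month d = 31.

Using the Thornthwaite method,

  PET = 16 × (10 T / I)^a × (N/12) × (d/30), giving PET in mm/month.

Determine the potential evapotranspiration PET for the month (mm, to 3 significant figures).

10T/I = 10 × 30.9 / 124.6 = 2.4799
(10T/I)^a = 2.4799^2.834 = 13.1168
Uncorrected PET = 16 × 13.1168 = 209.869 mm
Correction = (N/12)(d/30) = (12.7/12)(31/30) = 1.0936
PET = 209.869 × 1.0936 = 229.513 mm/month

230 mm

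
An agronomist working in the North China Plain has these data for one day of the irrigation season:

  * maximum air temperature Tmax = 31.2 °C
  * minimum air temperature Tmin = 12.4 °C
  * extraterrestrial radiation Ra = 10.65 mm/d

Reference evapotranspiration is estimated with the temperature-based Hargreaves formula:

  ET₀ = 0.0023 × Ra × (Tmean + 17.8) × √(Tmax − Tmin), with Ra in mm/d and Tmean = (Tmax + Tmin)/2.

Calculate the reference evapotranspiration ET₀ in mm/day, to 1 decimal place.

Tmean = (31.2 + 12.4)/2 = 21.80 °C
ET₀ = 0.0023 × 10.65 × (21.80 + 17.8) × √18.8 = 0.0023 × 10.65 × 39.60 × 4.3359 = 4.2058 mm/d

4.2 mm/day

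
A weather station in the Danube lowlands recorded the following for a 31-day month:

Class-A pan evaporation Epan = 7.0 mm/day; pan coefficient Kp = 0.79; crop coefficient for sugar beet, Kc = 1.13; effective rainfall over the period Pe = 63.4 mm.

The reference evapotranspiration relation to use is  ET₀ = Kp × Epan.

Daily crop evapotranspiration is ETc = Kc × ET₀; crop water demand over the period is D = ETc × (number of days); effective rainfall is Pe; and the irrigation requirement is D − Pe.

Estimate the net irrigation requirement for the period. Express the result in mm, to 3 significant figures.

130 mm

ET₀ = 0.79 × 7.0 = 5.5300 mm/d
ETc = Kc × ET₀ = 1.13 × 5.5300 = 6.2489 mm/d
Crop demand D = ETc × 31 d = 6.2489 × 31 = 193.716 mm
D − Pe = 193.716 − 63.4 = 130.316 mm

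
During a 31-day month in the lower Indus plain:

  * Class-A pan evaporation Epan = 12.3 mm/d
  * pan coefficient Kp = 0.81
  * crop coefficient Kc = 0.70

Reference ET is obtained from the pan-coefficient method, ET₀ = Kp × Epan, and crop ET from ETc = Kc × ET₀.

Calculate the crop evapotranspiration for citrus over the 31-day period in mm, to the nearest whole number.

ET₀ = 0.81 × 12.3 = 9.9630 mm/d
ETc = Kc × ET₀ = 0.70 × 9.9630 = 6.9741 mm/d
Over 31 days: 6.9741 × 31 = 216.197 mm

216 mm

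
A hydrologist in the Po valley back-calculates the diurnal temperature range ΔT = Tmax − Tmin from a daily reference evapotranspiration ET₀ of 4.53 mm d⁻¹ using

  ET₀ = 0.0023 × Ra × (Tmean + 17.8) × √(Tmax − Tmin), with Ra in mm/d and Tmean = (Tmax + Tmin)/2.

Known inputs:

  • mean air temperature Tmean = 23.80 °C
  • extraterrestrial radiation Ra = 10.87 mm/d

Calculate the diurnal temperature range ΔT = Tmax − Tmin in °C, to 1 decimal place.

19.0 °C

√ΔT = ET₀ / [0.0023 × Ra × (Tmean+17.8)] = 4.53 / (0.0023 × 10.87 × 41.60) = 4.3556
ΔT = 4.3556² = 18.971 °C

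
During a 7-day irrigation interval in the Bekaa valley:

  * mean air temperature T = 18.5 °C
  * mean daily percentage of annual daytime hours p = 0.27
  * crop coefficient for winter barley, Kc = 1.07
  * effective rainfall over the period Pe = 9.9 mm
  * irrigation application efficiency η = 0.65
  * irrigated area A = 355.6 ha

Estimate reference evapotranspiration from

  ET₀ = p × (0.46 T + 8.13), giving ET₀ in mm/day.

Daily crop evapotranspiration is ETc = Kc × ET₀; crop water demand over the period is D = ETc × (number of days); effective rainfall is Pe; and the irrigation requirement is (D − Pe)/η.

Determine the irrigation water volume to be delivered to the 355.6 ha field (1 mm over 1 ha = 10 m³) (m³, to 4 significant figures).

129900 m³

ET₀ = 0.27 × (0.46 × 18.5 + 8.13) = 0.27 × 16.640 = 4.4928 mm/d
ETc = Kc × ET₀ = 1.07 × 4.4928 = 4.8073 mm/d
Crop demand D = ETc × 7 d = 4.8073 × 7 = 33.651 mm
D − Pe = 33.651 − 9.9 = 23.751 mm
Gross irrigation = 23.751 / 0.65 = 36.540 mm
Volume = 36.540 mm × 355.6 ha × 10 = 129936.2 m³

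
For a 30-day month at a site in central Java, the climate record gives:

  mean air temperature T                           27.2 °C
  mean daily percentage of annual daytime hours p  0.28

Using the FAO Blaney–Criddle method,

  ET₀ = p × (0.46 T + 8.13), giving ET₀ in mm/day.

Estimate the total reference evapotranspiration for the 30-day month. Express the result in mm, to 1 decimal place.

173.4 mm

ET₀ = 0.28 × (0.46 × 27.2 + 8.13) = 0.28 × 20.642 = 5.7798 mm/d
Monthly total = 5.7798 × 30 = 173.394 mm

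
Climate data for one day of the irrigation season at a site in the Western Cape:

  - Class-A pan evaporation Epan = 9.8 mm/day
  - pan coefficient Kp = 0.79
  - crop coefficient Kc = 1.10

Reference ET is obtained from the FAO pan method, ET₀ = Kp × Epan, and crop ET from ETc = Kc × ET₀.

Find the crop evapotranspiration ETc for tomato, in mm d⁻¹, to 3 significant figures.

8.52 mm d⁻¹

ET₀ = 0.79 × 9.8 = 7.7420 mm/d
ETc = Kc × ET₀ = 1.10 × 7.7420 = 8.5162 mm/d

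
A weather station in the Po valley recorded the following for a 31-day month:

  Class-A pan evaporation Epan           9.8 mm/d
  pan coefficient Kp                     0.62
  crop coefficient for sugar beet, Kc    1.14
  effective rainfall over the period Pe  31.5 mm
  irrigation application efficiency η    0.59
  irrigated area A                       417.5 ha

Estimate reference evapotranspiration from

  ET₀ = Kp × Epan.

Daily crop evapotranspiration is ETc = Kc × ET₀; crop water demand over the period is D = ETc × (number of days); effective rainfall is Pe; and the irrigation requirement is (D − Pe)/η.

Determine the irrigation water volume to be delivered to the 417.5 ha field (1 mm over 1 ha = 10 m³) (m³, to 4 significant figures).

1297000 m³

ET₀ = 0.62 × 9.8 = 6.0760 mm/d
ETc = Kc × ET₀ = 1.14 × 6.0760 = 6.9266 mm/d
Crop demand D = ETc × 31 d = 6.9266 × 31 = 214.725 mm
D − Pe = 214.725 − 31.5 = 183.225 mm
Gross irrigation = 183.225 / 0.59 = 310.551 mm
Volume = 310.551 mm × 417.5 ha × 10 = 1296550.4 m³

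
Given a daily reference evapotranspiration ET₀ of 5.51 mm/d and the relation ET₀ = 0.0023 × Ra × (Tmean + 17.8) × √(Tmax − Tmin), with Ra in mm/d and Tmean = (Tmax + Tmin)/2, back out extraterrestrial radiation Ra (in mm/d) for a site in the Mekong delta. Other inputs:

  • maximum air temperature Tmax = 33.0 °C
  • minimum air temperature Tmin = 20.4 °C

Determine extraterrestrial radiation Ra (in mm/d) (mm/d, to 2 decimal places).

Tmean = 26.70 °C; √ΔT = 3.5496
Ra = ET₀ / [0.0023 × (Tmean+17.8) × √ΔT] = 5.51 / (0.0023 × 44.50 × 3.5496) = 15.166 mm/d

15.17 mm/d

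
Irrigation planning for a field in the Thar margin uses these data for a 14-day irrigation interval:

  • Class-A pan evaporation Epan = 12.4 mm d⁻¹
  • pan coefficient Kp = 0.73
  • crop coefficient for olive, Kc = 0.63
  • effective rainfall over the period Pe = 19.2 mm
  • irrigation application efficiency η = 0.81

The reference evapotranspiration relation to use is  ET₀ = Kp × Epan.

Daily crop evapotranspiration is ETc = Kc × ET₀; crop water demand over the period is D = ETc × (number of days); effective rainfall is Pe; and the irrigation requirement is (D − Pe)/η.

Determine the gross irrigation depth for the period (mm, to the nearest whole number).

75 mm

ET₀ = 0.73 × 12.4 = 9.0520 mm/d
ETc = Kc × ET₀ = 0.63 × 9.0520 = 5.7028 mm/d
Crop demand D = ETc × 14 d = 5.7028 × 14 = 79.839 mm
D − Pe = 79.839 − 19.2 = 60.639 mm
Gross irrigation = 60.639 / 0.81 = 74.863 mm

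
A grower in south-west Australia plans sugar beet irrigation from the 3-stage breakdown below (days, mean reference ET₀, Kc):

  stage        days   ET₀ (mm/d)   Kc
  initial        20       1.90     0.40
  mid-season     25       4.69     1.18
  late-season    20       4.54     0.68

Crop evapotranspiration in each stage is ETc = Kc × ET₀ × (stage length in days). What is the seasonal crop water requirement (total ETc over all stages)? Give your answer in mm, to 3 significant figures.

initial: 0.40 × 1.90 × 20 = 15.20 mm
mid-season: 1.18 × 4.69 × 25 = 138.36 mm
late-season: 0.68 × 4.54 × 20 = 61.74 mm
Seasonal total = 215.30 mm

215 mm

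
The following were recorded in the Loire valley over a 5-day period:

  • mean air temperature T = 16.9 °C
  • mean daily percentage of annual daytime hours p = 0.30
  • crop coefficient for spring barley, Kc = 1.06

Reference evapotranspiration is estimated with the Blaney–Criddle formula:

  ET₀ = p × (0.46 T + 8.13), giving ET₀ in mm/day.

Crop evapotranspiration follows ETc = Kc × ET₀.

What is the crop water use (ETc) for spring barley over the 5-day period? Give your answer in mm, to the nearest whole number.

ET₀ = 0.30 × (0.46 × 16.9 + 8.13) = 0.30 × 15.904 = 4.7712 mm/d
ETc = Kc × ET₀ = 1.06 × 4.7712 = 5.0575 mm/d
Over 5 days: 5.0575 × 5 = 25.288 mm

25 mm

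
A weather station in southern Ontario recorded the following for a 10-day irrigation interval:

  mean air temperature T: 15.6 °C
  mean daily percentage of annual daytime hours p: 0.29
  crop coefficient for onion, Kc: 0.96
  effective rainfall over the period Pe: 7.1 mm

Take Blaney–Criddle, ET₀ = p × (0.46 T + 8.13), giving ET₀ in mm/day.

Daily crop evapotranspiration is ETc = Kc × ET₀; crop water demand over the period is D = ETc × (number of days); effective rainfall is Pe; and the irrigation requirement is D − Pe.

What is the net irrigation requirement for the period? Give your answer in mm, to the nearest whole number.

36 mm

ET₀ = 0.29 × (0.46 × 15.6 + 8.13) = 0.29 × 15.306 = 4.4387 mm/d
ETc = Kc × ET₀ = 0.96 × 4.4387 = 4.2612 mm/d
Crop demand D = ETc × 10 d = 4.2612 × 10 = 42.612 mm
D − Pe = 42.612 − 7.1 = 35.512 mm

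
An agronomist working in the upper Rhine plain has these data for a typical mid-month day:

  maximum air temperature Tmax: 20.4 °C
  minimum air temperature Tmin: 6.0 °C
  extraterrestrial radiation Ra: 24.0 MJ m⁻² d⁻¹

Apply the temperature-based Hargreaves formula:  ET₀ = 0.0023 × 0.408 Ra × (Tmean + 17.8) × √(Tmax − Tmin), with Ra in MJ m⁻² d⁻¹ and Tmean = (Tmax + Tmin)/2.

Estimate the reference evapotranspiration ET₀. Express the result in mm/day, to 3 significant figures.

Tmean = (20.4 + 6.0)/2 = 13.20 °C
0.408 Ra = 0.408 × 24.0 = 9.7920 mm/d equivalent
ET₀ = 0.0023 × 9.7920 × (13.20 + 17.8) × √14.4 = 0.0023 × 9.7920 × 31.00 × 3.7947 = 2.6493 mm/d

2.65 mm/day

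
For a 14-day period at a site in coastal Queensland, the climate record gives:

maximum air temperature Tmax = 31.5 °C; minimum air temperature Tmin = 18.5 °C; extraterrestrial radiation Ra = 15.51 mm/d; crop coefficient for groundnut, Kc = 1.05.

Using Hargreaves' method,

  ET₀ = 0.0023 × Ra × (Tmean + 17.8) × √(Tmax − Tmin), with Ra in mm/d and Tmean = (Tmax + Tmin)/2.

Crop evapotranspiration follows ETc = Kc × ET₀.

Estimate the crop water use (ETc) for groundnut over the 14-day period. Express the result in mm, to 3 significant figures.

Tmean = (31.5 + 18.5)/2 = 25.00 °C
ET₀ = 0.0023 × 15.51 × (25.00 + 17.8) × √13.0 = 0.0023 × 15.51 × 42.80 × 3.6056 = 5.5050 mm/d
ETc = Kc × ET₀ = 1.05 × 5.5050 = 5.7803 mm/d
Over 14 days: 5.7803 × 14 = 80.924 mm

80.9 mm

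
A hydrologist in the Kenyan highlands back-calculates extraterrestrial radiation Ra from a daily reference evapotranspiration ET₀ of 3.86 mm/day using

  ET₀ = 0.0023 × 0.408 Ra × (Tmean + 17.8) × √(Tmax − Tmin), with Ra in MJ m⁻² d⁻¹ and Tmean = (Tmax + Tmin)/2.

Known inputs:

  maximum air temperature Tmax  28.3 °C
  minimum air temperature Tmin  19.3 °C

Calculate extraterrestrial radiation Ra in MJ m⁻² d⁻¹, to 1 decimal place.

33.0 MJ m⁻² d⁻¹

Tmean = (28.3+19.3)/2 = 23.80 °C; ΔT = 9.0
Ra = ET₀ / [0.0023 × 0.408 × (Tmean+17.8) × √ΔT]
   = 3.86 / (0.0023 × 0.408 × 41.60 × 3.0000) = 32.960 MJ m⁻² d⁻¹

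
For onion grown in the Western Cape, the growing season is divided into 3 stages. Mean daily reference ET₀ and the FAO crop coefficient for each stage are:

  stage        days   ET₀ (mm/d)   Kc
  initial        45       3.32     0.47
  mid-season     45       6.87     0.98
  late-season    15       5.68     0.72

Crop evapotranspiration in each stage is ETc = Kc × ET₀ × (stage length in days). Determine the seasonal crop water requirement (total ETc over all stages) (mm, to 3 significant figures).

initial: 0.47 × 3.32 × 45 = 70.22 mm
mid-season: 0.98 × 6.87 × 45 = 302.97 mm
late-season: 0.72 × 5.68 × 15 = 61.34 mm
Seasonal total = 434.53 mm

435 mm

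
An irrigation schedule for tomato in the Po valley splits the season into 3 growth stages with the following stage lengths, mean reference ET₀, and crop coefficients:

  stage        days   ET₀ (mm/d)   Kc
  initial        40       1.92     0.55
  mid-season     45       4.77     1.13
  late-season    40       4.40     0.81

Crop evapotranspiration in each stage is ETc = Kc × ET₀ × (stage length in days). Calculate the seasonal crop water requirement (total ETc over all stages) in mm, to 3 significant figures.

initial: 0.55 × 1.92 × 40 = 42.24 mm
mid-season: 1.13 × 4.77 × 45 = 242.55 mm
late-season: 0.81 × 4.40 × 40 = 142.56 mm
Seasonal total = 427.35 mm

427 mm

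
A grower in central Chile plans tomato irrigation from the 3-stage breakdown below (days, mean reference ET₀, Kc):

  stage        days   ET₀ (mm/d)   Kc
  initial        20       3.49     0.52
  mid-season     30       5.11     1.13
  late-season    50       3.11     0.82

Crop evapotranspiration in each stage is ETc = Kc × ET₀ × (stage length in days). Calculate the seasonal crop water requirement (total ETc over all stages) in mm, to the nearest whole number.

337 mm

initial: 0.52 × 3.49 × 20 = 36.30 mm
mid-season: 1.13 × 5.11 × 30 = 173.23 mm
late-season: 0.82 × 3.11 × 50 = 127.51 mm
Seasonal total = 337.04 mm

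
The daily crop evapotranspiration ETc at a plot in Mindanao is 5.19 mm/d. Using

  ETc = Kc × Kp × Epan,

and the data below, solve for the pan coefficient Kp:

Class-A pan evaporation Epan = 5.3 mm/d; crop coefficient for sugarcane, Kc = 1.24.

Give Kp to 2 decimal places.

ETc = Kc × Kp × Epan  ⇒  Kp = ETc / (Kc × Epan)
Kp = 5.19 / (1.24 × 5.3) = 5.19 / 6.572 = 0.7897

0.79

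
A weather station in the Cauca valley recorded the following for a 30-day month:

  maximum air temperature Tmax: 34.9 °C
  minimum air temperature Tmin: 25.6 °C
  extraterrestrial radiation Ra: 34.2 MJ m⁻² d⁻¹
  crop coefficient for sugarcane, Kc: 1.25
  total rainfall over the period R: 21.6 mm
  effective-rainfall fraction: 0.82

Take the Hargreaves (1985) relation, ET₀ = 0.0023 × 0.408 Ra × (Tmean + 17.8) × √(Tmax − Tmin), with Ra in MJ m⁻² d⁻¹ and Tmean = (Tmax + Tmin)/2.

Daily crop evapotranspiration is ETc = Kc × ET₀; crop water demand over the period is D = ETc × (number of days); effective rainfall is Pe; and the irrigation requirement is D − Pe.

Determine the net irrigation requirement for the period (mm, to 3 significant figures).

159 mm

Tmean = (34.9 + 25.6)/2 = 30.25 °C
0.408 Ra = 0.408 × 34.2 = 13.9536 mm/d equivalent
ET₀ = 0.0023 × 13.9536 × (30.25 + 17.8) × √9.3 = 0.0023 × 13.9536 × 48.05 × 3.0496 = 4.7027 mm/d
ETc = Kc × ET₀ = 1.25 × 4.7027 = 5.8784 mm/d
Crop demand D = ETc × 30 d = 5.8784 × 30 = 176.352 mm
Pe = 0.82 × 21.6 = 17.712 mm
D − Pe = 176.352 − 17.712 = 158.640 mm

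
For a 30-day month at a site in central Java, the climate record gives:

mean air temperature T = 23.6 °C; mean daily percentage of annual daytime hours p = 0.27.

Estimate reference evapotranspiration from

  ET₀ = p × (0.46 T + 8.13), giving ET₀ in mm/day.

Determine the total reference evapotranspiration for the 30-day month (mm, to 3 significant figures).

ET₀ = 0.27 × (0.46 × 23.6 + 8.13) = 0.27 × 18.986 = 5.1262 mm/d
Monthly total = 5.1262 × 30 = 153.786 mm

154 mm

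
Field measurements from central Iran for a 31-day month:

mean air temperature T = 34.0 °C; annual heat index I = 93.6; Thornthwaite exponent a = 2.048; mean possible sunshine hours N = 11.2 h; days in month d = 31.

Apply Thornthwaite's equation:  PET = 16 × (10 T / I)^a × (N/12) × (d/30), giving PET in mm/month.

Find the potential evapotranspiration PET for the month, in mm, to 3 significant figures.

10T/I = 10 × 34.0 / 93.6 = 3.6325
(10T/I)^a = 3.6325^2.048 = 14.0379
Uncorrected PET = 16 × 14.0379 = 224.606 mm
Correction = (N/12)(d/30) = (11.2/12)(31/30) = 0.9644
PET = 224.606 × 0.9644 = 216.610 mm/month

217 mm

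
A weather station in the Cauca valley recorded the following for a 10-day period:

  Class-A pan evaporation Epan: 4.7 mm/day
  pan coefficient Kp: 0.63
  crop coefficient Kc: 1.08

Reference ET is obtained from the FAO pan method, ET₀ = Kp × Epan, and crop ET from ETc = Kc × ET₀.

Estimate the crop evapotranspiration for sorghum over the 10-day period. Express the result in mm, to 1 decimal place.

32.0 mm

ET₀ = 0.63 × 4.7 = 2.9610 mm/d
ETc = Kc × ET₀ = 1.08 × 2.9610 = 3.1979 mm/d
Over 10 days: 3.1979 × 10 = 31.979 mm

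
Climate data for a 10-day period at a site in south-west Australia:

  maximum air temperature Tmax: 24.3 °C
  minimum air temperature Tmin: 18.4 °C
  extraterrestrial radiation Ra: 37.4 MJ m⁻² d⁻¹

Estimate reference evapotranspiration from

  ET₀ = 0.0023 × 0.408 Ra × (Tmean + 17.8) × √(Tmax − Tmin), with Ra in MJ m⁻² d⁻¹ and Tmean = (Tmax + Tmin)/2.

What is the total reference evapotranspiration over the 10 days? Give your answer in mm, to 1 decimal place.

33.4 mm

Tmean = (24.3 + 18.4)/2 = 21.35 °C
0.408 Ra = 0.408 × 37.4 = 15.2592 mm/d equivalent
ET₀ = 0.0023 × 15.2592 × (21.35 + 17.8) × √5.9 = 0.0023 × 15.2592 × 39.15 × 2.4290 = 3.3375 mm/d
Over 10 days: 3.3375 × 10 = 33.375 mm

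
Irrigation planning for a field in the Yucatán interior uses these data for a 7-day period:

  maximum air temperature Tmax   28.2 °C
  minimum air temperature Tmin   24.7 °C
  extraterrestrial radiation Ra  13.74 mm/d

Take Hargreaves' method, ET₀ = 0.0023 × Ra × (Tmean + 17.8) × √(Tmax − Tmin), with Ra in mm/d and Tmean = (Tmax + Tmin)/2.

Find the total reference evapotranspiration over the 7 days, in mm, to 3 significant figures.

Tmean = (28.2 + 24.7)/2 = 26.45 °C
ET₀ = 0.0023 × 13.74 × (26.45 + 17.8) × √3.5 = 0.0023 × 13.74 × 44.25 × 1.8708 = 2.6161 mm/d
Over 7 days: 2.6161 × 7 = 18.313 mm

18.3 mm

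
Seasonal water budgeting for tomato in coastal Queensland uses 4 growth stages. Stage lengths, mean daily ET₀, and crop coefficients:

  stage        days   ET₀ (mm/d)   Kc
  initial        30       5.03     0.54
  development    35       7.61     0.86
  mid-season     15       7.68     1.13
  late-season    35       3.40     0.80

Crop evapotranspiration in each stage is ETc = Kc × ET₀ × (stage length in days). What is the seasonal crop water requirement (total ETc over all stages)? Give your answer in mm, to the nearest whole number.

536 mm

initial: 0.54 × 5.03 × 30 = 81.49 mm
development: 0.86 × 7.61 × 35 = 229.06 mm
mid-season: 1.13 × 7.68 × 15 = 130.18 mm
late-season: 0.80 × 3.40 × 35 = 95.20 mm
Seasonal total = 535.93 mm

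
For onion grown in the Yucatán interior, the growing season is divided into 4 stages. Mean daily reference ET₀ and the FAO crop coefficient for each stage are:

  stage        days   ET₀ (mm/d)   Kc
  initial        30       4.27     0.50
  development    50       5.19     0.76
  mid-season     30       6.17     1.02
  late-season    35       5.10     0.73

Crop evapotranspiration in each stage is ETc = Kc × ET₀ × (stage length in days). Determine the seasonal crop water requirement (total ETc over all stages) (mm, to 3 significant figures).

initial: 0.50 × 4.27 × 30 = 64.05 mm
development: 0.76 × 5.19 × 50 = 197.22 mm
mid-season: 1.02 × 6.17 × 30 = 188.80 mm
late-season: 0.73 × 5.10 × 35 = 130.31 mm
Seasonal total = 580.38 mm

580 mm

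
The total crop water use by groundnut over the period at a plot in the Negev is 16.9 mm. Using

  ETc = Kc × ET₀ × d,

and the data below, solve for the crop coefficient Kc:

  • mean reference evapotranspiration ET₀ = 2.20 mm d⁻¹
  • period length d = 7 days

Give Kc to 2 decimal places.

ETc = Kc × ET₀ × d  ⇒  Kc = ETc / (ET₀ × d)
Kc = 16.9 / (2.20 × 7) = 16.9 / 15.40 = 1.0974

1.10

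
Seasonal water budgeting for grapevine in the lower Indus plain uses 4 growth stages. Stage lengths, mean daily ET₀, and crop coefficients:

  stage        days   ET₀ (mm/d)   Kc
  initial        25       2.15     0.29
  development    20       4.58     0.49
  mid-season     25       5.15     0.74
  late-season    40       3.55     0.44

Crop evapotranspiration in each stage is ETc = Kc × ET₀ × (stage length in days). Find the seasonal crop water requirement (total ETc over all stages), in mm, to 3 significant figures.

218 mm

initial: 0.29 × 2.15 × 25 = 15.59 mm
development: 0.49 × 4.58 × 20 = 44.88 mm
mid-season: 0.74 × 5.15 × 25 = 95.28 mm
late-season: 0.44 × 3.55 × 40 = 62.48 mm
Seasonal total = 218.23 mm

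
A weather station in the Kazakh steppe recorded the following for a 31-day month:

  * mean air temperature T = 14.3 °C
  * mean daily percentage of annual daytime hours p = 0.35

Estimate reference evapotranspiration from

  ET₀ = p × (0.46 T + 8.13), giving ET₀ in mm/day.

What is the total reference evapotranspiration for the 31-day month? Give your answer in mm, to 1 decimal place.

159.6 mm

ET₀ = 0.35 × (0.46 × 14.3 + 8.13) = 0.35 × 14.708 = 5.1478 mm/d
Monthly total = 5.1478 × 31 = 159.582 mm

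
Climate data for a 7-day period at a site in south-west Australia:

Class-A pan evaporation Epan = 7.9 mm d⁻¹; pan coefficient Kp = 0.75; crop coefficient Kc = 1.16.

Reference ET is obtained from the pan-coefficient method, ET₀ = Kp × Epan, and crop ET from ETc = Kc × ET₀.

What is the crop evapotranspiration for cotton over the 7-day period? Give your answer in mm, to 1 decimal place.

48.1 mm

ET₀ = 0.75 × 7.9 = 5.9250 mm/d
ETc = Kc × ET₀ = 1.16 × 5.9250 = 6.8730 mm/d
Over 7 days: 6.8730 × 7 = 48.111 mm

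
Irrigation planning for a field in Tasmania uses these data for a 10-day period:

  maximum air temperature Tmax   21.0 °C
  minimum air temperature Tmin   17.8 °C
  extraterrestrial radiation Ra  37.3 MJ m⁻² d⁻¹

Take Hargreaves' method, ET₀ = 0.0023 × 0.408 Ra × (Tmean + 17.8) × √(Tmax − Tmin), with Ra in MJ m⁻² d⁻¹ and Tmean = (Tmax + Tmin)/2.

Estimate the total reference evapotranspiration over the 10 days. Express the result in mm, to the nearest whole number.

23 mm

Tmean = (21.0 + 17.8)/2 = 19.40 °C
0.408 Ra = 0.408 × 37.3 = 15.2184 mm/d equivalent
ET₀ = 0.0023 × 15.2184 × (19.40 + 17.8) × √3.2 = 0.0023 × 15.2184 × 37.20 × 1.7889 = 2.3293 mm/d
Over 10 days: 2.3293 × 10 = 23.293 mm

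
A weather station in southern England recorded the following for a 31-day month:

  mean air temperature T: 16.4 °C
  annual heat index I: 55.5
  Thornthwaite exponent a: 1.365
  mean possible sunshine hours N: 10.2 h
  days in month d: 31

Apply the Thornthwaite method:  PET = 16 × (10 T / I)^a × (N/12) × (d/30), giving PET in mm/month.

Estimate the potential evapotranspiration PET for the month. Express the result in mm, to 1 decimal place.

61.7 mm

10T/I = 10 × 16.4 / 55.5 = 2.9550
(10T/I)^a = 2.9550^1.365 = 4.3884
Uncorrected PET = 16 × 4.3884 = 70.214 mm
Correction = (N/12)(d/30) = (10.2/12)(31/30) = 0.8783
PET = 70.214 × 0.8783 = 61.669 mm/month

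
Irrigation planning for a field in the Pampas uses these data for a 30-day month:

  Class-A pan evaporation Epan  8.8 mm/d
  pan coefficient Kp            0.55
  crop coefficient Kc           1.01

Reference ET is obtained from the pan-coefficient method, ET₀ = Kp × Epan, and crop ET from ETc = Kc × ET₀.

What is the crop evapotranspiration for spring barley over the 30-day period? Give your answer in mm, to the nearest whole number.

147 mm

ET₀ = 0.55 × 8.8 = 4.8400 mm/d
ETc = Kc × ET₀ = 1.01 × 4.8400 = 4.8884 mm/d
Over 30 days: 4.8884 × 30 = 146.652 mm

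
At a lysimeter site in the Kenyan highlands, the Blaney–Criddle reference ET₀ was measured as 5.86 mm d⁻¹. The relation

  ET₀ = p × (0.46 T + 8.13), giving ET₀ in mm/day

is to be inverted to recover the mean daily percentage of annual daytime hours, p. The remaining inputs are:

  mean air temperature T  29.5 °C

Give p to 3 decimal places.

0.270

p = ET₀ / (0.46 T + 8.13) = 5.86 / (0.46 × 29.5 + 8.13) = 5.86 / 21.700 = 0.2700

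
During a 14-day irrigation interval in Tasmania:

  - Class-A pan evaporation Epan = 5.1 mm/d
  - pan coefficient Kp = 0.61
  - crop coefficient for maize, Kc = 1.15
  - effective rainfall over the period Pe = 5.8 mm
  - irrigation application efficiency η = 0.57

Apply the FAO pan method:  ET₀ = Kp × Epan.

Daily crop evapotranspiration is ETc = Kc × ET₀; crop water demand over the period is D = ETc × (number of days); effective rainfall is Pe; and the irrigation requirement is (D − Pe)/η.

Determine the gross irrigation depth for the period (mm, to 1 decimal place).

77.7 mm

ET₀ = 0.61 × 5.1 = 3.1110 mm/d
ETc = Kc × ET₀ = 1.15 × 3.1110 = 3.5777 mm/d
Crop demand D = ETc × 14 d = 3.5777 × 14 = 50.088 mm
D − Pe = 50.088 − 5.8 = 44.288 mm
Gross irrigation = 44.288 / 0.57 = 77.698 mm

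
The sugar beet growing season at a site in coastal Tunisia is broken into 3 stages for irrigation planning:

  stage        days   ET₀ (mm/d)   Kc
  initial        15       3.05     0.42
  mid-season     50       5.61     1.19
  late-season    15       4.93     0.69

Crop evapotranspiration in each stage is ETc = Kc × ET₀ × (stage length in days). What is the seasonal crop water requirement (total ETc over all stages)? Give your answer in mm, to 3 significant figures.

initial: 0.42 × 3.05 × 15 = 19.22 mm
mid-season: 1.19 × 5.61 × 50 = 333.80 mm
late-season: 0.69 × 4.93 × 15 = 51.03 mm
Seasonal total = 404.05 mm

404 mm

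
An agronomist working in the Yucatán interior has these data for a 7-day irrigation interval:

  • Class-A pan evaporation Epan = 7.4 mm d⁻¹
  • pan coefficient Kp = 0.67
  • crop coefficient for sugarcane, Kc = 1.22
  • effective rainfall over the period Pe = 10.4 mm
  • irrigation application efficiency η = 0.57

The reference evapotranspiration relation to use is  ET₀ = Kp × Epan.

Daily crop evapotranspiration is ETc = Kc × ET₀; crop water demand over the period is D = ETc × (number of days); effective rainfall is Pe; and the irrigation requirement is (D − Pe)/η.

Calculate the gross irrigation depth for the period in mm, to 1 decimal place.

ET₀ = 0.67 × 7.4 = 4.9580 mm/d
ETc = Kc × ET₀ = 1.22 × 4.9580 = 6.0488 mm/d
Crop demand D = ETc × 7 d = 6.0488 × 7 = 42.342 mm
D − Pe = 42.342 − 10.4 = 31.942 mm
Gross irrigation = 31.942 / 0.57 = 56.039 mm

56.0 mm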